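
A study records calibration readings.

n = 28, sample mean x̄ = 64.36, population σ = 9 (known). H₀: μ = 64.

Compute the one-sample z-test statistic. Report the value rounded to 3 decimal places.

test statistic = 0.212

SE = σ/√n = 9/√28 = 1.7008
z = (x̄−μ₀)/SE = (64.36−64)/1.7008 = 0.2117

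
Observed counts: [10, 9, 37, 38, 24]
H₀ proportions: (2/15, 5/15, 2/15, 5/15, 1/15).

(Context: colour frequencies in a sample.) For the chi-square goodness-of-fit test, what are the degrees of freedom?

df = k − 1 = 5 − 1 = 4

degrees of freedom = 4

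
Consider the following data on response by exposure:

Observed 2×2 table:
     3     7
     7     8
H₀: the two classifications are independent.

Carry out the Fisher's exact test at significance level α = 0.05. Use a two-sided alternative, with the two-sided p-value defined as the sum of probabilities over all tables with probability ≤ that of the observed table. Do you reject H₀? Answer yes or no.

reject H₀: no

Margins: r₁=10, r₂=15, c₁=10, c₂=15, n=25
p_obs = C(10,3)·C(15,7)/C(25,10); sum pmf over tables with pmf ≤ p_obs
p-value (two-sided) = 0.67846
At α=0.05: p ≥ α → fail to reject H₀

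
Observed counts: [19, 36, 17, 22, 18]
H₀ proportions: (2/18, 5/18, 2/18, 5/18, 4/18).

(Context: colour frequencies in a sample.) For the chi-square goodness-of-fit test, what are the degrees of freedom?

degrees of freedom = 4

df = k − 1 = 5 − 1 = 4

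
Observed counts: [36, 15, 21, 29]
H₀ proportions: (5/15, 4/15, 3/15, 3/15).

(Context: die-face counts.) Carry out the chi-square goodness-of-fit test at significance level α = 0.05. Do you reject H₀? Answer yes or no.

reject H₀: yes

n = 101; E_i = n·p_i = [33.67, 26.93, 20.20, 20.20]
χ² = (36−33.67)²/33.67 + (15−26.93)²/26.93 + (21−20.20)²/20.20 + (29−20.20)²/20.20 = 9.3144
df = 3
p-value (upper-tail) = 0.02539
At α=0.05: p < α → reject H₀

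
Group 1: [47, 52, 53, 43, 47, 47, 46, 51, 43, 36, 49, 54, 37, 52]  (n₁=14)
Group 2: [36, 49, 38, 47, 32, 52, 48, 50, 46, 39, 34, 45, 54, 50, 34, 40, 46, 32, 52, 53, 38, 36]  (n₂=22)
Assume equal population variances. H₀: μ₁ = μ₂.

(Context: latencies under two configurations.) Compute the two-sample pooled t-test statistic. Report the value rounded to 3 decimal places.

test statistic = 1.596

x̄₁=46.929, s₁=5.609, n₁=14
x̄₂=43.227, s₂=7.419, n₂=22
s_p² = [13·5.609² + 21·7.419²]/34 = 46.0233
SE = √(s_p²·(1/14+1/22)) = 2.3193
t = (46.929−43.227)/2.3193 = 1.5958
df = 34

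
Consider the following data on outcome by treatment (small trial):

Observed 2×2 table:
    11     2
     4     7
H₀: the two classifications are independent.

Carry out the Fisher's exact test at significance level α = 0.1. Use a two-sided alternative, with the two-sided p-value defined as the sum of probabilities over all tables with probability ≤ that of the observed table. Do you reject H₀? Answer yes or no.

reject H₀: yes

Margins: r₁=13, r₂=11, c₁=15, c₂=9, n=24
p_obs = C(13,11)·C(11,4)/C(24,15); sum pmf over tables with pmf ≤ p_obs
p-value (two-sided) = 0.03274
At α=0.1: p < α → reject H₀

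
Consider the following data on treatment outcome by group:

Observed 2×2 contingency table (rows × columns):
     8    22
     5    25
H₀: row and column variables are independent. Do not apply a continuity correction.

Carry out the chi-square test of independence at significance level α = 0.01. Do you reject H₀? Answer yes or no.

Row totals [30, 30], col totals [13, 47], n=60
χ² = (8−6.50)²/6.50 + (22−23.50)²/23.50 + (5−6.50)²/6.50 + (25−23.50)²/23.50 = 0.8838
df = 1
p-value (upper-tail) = 0.34716
At α=0.01: p ≥ α → fail to reject H₀

reject H₀: no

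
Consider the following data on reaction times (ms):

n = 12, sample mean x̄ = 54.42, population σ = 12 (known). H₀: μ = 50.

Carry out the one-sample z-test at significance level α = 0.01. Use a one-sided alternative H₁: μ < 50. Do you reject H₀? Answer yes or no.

SE = σ/√n = 12/√12 = 3.4641
z = (x̄−μ₀)/SE = (54.42−50)/3.4641 = 1.2759
p-value (one-sided, H₁ less) = 0.89901
At α=0.01: p ≥ α → fail to reject H₀

reject H₀: no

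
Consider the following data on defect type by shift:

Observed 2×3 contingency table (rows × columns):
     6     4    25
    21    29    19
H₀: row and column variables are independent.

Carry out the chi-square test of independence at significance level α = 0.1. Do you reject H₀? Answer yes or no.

Row totals [35, 69], col totals [27, 33, 44], n=104
χ² = (6−9.09)²/9.09 + (4−11.11)²/11.11 + (25−14.81)²/14.81 + (21−17.91)²/17.91 + (29−21.89)²/21.89 + (19−29.19)²/29.19 = 19.0070
df = 2
p-value (upper-tail) = 0.00007
At α=0.1: p < α → reject H₀

reject H₀: yes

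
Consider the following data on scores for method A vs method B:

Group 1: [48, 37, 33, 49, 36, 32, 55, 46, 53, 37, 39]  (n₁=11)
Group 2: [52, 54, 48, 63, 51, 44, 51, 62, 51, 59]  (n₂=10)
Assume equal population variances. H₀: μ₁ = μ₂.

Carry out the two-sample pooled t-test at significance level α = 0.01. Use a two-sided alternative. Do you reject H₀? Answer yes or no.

x̄₁=42.273, s₁=8.162, n₁=11
x̄₂=53.500, s₂=6.096, n₂=10
s_p² = [10·8.162² + 9·6.096²]/19 = 52.6675
SE = √(s_p²·(1/11+1/10)) = 3.1709
t = (42.273−53.500)/3.1709 = -3.5407
df = 19
p-value (two-sided) = 0.00218
At α=0.01: p < α → reject H₀

reject H₀: yes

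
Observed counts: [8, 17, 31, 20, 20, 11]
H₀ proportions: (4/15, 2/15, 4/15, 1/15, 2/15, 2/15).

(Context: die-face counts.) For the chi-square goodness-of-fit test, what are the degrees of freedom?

df = k − 1 = 6 − 1 = 5

degrees of freedom = 5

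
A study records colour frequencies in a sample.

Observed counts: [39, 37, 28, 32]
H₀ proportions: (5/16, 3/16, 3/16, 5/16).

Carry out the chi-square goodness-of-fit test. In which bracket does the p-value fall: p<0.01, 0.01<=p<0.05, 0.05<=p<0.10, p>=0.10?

n = 136; E_i = n·p_i = [42.50, 25.50, 25.50, 42.50]
χ² = (39−42.50)²/42.50 + (37−25.50)²/25.50 + (28−25.50)²/25.50 + (32−42.50)²/42.50 = 8.3137
df = 3
p-value (upper-tail) = 0.03995
→ bracket: 0.01<=p<0.05

p-value bracket: 0.01<=p<0.05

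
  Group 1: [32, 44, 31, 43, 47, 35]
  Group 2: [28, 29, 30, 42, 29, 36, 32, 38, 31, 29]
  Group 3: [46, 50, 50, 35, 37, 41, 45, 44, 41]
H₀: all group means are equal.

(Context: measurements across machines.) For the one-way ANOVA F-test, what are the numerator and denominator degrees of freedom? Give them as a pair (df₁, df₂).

k = 3 groups, N = 25 total
df = (k−1, N−k) = (3−1, 25−3) = (2, 22)

degrees of freedom = [2, 22]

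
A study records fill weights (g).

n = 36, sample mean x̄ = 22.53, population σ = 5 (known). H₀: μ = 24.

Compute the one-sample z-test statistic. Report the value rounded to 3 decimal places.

SE = σ/√n = 5/√36 = 0.8333
z = (x̄−μ₀)/SE = (22.53−24)/0.8333 = -1.7640

test statistic = -1.764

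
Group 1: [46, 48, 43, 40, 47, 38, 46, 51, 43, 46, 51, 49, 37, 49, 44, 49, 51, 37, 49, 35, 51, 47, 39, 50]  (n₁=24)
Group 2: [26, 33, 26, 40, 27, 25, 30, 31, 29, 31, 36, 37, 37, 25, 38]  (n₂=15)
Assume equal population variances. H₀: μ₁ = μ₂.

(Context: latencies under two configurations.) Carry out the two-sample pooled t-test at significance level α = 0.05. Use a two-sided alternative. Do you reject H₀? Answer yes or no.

x̄₁=45.250, s₁=5.101, n₁=24
x̄₂=31.400, s₂=5.152, n₂=15
s_p² = [23·5.101² + 14·5.152²]/37 = 26.2189
SE = √(s_p²·(1/24+1/15)) = 1.6853
t = (45.250−31.400)/1.6853 = 8.2179
df = 37
p-value (two-sided) = 0.00000
At α=0.05: p < α → reject H₀

reject H₀: yes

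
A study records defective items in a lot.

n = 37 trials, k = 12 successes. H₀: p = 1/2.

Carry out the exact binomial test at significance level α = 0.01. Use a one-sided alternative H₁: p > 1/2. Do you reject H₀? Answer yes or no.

reject H₀: no

Exact binomial: n=37, k=12, p₀=1/2=0.5000
P(X≥12) from Σ C(n,i)·p₀^i·(1−p₀)^(n−i)
p-value (one-sided, H₁ greater) = 0.98996
At α=0.01: p ≥ α → fail to reject H₀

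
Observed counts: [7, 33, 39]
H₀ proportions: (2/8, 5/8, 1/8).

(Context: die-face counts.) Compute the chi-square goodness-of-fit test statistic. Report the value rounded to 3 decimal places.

n = 79; E_i = n·p_i = [19.75, 49.38, 9.88]
χ² = (7−19.75)²/19.75 + (33−49.38)²/49.38 + (39−9.88)²/9.88 = 99.5620
df = 2

test statistic = 99.562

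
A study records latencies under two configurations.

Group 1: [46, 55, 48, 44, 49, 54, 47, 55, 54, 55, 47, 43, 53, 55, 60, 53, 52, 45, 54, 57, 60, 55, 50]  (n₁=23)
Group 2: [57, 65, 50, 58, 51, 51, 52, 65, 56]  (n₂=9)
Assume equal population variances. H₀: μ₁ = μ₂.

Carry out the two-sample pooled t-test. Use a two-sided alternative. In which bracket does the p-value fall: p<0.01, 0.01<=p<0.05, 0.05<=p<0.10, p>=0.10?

p-value bracket: 0.01<=p<0.05

x̄₁=51.783, s₁=4.861, n₁=23
x̄₂=56.111, s₂=5.798, n₂=9
s_p² = [22·4.861² + 8·5.798²]/30 = 26.2934
SE = √(s_p²·(1/23+1/9)) = 2.0161
t = (51.783−56.111)/2.0161 = -2.1470
df = 30
p-value (two-sided) = 0.04000
→ bracket: 0.01<=p<0.05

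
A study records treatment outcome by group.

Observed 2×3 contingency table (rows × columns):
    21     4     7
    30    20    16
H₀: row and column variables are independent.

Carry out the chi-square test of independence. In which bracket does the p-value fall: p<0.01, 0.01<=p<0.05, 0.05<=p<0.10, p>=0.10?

Row totals [32, 66], col totals [51, 24, 23], n=98
χ² = (21−16.65)²/16.65 + (4−7.84)²/7.84 + (7−7.51)²/7.51 + (30−34.35)²/34.35 + (20−16.16)²/16.16 + (16−15.49)²/15.49 = 4.5254
df = 2
p-value (upper-tail) = 0.10407
→ bracket: p>=0.10

p-value bracket: p>=0.10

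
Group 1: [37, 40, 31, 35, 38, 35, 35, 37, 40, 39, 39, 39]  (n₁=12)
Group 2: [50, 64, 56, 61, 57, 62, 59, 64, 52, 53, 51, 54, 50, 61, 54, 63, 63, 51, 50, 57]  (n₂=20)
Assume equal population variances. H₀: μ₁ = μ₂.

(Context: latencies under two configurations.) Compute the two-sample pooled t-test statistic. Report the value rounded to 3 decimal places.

test statistic = -12.096

x̄₁=37.083, s₁=2.678, n₁=12
x̄₂=56.600, s₂=5.165, n₂=20
s_p² = [11·2.678² + 19·5.165²]/30 = 19.5239
SE = √(s_p²·(1/12+1/20)) = 1.6134
t = (37.083−56.600)/1.6134 = -12.0963
df = 30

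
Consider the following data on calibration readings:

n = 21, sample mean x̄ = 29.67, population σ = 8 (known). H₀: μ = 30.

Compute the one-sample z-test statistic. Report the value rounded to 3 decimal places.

SE = σ/√n = 8/√21 = 1.7457
z = (x̄−μ₀)/SE = (29.67−30)/1.7457 = -0.1890

test statistic = -0.189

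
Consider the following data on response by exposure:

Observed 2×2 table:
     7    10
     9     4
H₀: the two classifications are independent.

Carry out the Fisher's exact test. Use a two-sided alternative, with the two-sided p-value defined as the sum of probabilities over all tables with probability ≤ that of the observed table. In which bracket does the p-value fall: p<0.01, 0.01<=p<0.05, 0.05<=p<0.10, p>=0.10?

p-value bracket: p>=0.10

Margins: r₁=17, r₂=13, c₁=16, c₂=14, n=30
p_obs = C(17,7)·C(13,9)/C(30,16); sum pmf over tables with pmf ≤ p_obs
p-value (two-sided) = 0.15898
→ bracket: p>=0.10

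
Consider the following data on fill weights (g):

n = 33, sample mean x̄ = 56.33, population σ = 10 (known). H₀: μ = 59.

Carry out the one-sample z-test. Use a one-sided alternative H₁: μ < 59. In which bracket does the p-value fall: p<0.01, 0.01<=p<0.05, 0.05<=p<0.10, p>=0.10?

SE = σ/√n = 10/√33 = 1.7408
z = (x̄−μ₀)/SE = (56.33−59)/1.7408 = -1.5338
p-value (one-sided, H₁ less) = 0.06254
→ bracket: 0.05<=p<0.10

p-value bracket: 0.05<=p<0.10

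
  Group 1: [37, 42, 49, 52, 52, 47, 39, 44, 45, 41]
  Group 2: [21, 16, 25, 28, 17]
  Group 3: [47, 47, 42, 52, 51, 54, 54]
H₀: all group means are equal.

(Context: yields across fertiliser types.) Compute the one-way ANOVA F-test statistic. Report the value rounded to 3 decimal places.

test statistic = 52.528

Group means [44.80, 21.40, 49.57], grand mean 41.000
SSB = Σnᵢ(x̄ᵢ−x̄)² = 2579.486; SSW = ΣΣ(x−x̄ᵢ)² = 466.514
MSB = 2579.486/2 = 1289.7429; MSW = 466.514/19 = 24.5534
F = MSB/MSW = 52.5281
df = (2, 19)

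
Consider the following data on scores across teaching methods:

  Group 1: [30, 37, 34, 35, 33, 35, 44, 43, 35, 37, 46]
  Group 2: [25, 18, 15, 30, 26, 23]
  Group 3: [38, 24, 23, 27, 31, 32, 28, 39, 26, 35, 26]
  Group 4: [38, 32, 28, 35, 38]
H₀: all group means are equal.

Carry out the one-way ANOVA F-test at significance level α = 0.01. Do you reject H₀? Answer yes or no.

reject H₀: yes

Group means [37.18, 22.83, 29.91, 34.20], grand mean 31.697
SSB = Σnᵢ(x̄ᵢ−x̄)² = 868.791; SSW = ΣΣ(x−x̄ᵢ)² = 780.179
MSB = 868.791/3 = 289.5970; MSW = 780.179/29 = 26.9027
F = MSB/MSW = 10.7646
df = (3, 29)
p-value (upper-tail) = 0.00006
At α=0.01: p < α → reject H₀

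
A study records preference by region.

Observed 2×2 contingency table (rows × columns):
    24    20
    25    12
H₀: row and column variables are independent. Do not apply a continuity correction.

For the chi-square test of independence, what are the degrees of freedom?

degrees of freedom = 1

df = (r−1)(c−1) = (2−1)·(2−1) = 1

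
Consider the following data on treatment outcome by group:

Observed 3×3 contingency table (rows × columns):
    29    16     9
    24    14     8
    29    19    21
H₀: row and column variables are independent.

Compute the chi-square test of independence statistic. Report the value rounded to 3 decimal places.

test statistic = 4.399

Row totals [54, 46, 69], col totals [82, 49, 38], n=169
χ² = (29−26.20)²/26.20 + (16−15.66)²/15.66 + (9−12.14)²/12.14 + (24−22.32)²/22.32 + (14−13.34)²/13.34 + (8−10.34)²/10.34 + (29−33.48)²/33.48 + (19−20.01)²/20.01 + (21−15.51)²/15.51 = 4.3990
df = 4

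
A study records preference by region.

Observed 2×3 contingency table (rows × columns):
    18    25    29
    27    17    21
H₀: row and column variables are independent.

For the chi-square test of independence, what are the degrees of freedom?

df = (r−1)(c−1) = (2−1)·(3−1) = 2

degrees of freedom = 2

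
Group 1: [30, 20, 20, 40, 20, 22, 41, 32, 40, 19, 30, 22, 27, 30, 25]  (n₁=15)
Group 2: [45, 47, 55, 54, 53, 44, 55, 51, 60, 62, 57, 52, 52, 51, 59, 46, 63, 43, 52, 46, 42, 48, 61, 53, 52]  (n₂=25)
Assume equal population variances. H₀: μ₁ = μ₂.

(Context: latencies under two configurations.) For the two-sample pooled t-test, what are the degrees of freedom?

degrees of freedom = 38

df = n₁ + n₂ − 2 = 15 + 25 − 2 = 38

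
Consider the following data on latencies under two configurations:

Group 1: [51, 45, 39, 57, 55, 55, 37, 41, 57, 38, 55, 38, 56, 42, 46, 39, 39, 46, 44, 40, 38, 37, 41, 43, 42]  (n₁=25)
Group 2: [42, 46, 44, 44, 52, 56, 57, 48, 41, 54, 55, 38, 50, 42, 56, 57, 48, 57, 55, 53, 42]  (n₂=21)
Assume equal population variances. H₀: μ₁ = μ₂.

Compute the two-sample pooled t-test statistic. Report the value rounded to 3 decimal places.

test statistic = -2.268

x̄₁=44.840, s₁=7.099, n₁=25
x̄₂=49.381, s₂=6.336, n₂=21
s_p² = [24·7.099² + 20·6.336²]/44 = 45.7344
SE = √(s_p²·(1/25+1/21)) = 2.0018
t = (44.840−49.381)/2.0018 = -2.2684
df = 44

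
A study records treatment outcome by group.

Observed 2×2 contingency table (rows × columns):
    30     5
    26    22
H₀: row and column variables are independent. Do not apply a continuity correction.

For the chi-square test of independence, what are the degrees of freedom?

df = (r−1)(c−1) = (2−1)·(2−1) = 1

degrees of freedom = 1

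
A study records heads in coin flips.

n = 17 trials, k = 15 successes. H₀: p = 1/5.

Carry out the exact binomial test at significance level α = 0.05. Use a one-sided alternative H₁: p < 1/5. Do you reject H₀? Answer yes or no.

Exact binomial: n=17, k=15, p₀=1/5=0.2000
P(X≤15) from Σ C(n,i)·p₀^i·(1−p₀)^(n−i)
p-value (one-sided, H₁ less) = 1.00000
At α=0.05: p ≥ α → fail to reject H₀

reject H₀: no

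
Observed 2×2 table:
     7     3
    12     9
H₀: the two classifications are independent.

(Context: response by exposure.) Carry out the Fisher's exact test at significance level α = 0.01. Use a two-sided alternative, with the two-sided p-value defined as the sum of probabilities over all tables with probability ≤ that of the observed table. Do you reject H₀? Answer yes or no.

reject H₀: no

Margins: r₁=10, r₂=21, c₁=19, c₂=12, n=31
p_obs = C(10,7)·C(21,12)/C(31,19); sum pmf over tables with pmf ≤ p_obs
p-value (two-sided) = 0.69719
At α=0.01: p ≥ α → fail to reject H₀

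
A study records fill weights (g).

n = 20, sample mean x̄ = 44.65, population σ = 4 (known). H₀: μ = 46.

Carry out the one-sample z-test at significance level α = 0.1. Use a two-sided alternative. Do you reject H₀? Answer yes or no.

SE = σ/√n = 4/√20 = 0.8944
z = (x̄−μ₀)/SE = (44.65−46)/0.8944 = -1.5093
p-value (two-sided) = 0.13121
At α=0.1: p ≥ α → fail to reject H₀

reject H₀: no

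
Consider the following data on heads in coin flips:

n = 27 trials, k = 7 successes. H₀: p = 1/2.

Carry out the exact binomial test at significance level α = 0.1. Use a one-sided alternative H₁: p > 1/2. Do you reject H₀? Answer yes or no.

Exact binomial: n=27, k=7, p₀=1/2=0.5000
P(X≥7) from Σ C(n,i)·p₀^i·(1−p₀)^(n−i)
p-value (one-sided, H₁ greater) = 0.99704
At α=0.1: p ≥ α → fail to reject H₀

reject H₀: no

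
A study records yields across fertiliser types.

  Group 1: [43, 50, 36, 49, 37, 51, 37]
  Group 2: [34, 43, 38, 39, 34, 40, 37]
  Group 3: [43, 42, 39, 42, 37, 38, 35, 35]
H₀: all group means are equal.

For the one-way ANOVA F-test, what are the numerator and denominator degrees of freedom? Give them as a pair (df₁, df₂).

degrees of freedom = [2, 19]

k = 3 groups, N = 22 total
df = (k−1, N−k) = (3−1, 22−3) = (2, 19)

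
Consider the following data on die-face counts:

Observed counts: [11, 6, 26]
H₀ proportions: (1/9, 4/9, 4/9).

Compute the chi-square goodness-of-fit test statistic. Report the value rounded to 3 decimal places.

test statistic = 19.581

n = 43; E_i = n·p_i = [4.78, 19.11, 19.11]
χ² = (11−4.78)²/4.78 + (6−19.11)²/19.11 + (26−19.11)²/19.11 = 19.5814
df = 2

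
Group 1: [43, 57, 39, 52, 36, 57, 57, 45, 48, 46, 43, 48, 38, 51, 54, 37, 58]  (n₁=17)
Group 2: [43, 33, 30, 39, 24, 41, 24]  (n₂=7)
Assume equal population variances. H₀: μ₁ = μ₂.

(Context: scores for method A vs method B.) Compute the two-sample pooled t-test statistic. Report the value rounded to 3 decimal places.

test statistic = 4.134

x̄₁=47.588, s₁=7.542, n₁=17
x̄₂=33.429, s₂=7.850, n₂=7
s_p² = [16·7.542² + 6·7.850²]/22 = 58.1742
SE = √(s_p²·(1/17+1/7)) = 3.4253
t = (47.588−33.429)/3.4253 = 4.1339
df = 22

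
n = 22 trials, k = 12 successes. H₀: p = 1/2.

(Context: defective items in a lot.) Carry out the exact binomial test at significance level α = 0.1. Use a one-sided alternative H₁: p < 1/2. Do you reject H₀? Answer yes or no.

reject H₀: no

Exact binomial: n=22, k=12, p₀=1/2=0.5000
P(X≤12) from Σ C(n,i)·p₀^i·(1−p₀)^(n−i)
p-value (one-sided, H₁ less) = 0.73827
At α=0.1: p ≥ α → fail to reject H₀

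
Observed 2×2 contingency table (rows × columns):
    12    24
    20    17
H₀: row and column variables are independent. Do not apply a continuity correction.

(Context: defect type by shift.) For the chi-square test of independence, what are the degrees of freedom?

degrees of freedom = 1

df = (r−1)(c−1) = (2−1)·(2−1) = 1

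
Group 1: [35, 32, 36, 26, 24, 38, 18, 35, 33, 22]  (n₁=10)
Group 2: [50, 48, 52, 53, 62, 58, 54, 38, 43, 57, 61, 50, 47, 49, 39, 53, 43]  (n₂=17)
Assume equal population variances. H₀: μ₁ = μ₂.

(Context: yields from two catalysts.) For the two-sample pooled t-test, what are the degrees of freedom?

degrees of freedom = 25

df = n₁ + n₂ − 2 = 10 + 17 − 2 = 25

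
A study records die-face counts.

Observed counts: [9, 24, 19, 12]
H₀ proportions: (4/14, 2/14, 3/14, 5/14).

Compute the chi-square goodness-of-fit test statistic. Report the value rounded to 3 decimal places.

test statistic = 36.053

n = 64; E_i = n·p_i = [18.29, 9.14, 13.71, 22.86]
χ² = (9−18.29)²/18.29 + (24−9.14)²/9.14 + (19−13.71)²/13.71 + (12−22.86)²/22.86 = 36.0526
df = 3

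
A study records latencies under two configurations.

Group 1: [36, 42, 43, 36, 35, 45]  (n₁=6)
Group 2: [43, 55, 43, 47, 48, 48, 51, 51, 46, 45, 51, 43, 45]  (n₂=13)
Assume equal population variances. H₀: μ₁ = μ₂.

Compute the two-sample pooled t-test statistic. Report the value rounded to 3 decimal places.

x̄₁=39.500, s₁=4.324, n₁=6
x̄₂=47.385, s₂=3.754, n₂=13
s_p² = [5·4.324² + 12·3.754²]/17 = 15.4457
SE = √(s_p²·(1/6+1/13)) = 1.9397
t = (39.500−47.385)/1.9397 = -4.0649
df = 17

test statistic = -4.065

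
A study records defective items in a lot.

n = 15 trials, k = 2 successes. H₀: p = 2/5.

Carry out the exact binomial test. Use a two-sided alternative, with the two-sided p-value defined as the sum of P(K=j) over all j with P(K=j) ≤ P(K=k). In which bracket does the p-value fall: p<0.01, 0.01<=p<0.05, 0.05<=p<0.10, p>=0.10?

p-value bracket: 0.01<=p<0.05

Exact binomial: n=15, k=2, p₀=2/5=0.4000
P(X=j) = C(n,j)·p₀^j·(1−p₀)^(n−j); p = Σ P(X=j) over j with P(X=j) ≤ P(X=2)
p-value (two-sided) = 0.03646
→ bracket: 0.01<=p<0.05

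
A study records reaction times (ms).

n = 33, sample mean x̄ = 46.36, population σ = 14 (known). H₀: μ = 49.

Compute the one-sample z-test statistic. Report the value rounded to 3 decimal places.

test statistic = -1.083

SE = σ/√n = 14/√33 = 2.4371
z = (x̄−μ₀)/SE = (46.36−49)/2.4371 = -1.0833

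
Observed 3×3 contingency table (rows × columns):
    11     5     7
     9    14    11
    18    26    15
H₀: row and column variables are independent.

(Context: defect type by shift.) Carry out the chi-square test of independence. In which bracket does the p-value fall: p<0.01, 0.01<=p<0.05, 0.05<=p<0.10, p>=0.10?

Row totals [23, 34, 59], col totals [38, 45, 33], n=116
χ² = (11−7.53)²/7.53 + (5−8.92)²/8.92 + (7−6.54)²/6.54 + (9−11.14)²/11.14 + (14−13.19)²/13.19 + (11−9.67)²/9.67 + (18−19.33)²/19.33 + (26−22.89)²/22.89 + (15−16.78)²/16.78 = 4.6967
df = 4
p-value (upper-tail) = 0.31986
→ bracket: p>=0.10

p-value bracket: p>=0.10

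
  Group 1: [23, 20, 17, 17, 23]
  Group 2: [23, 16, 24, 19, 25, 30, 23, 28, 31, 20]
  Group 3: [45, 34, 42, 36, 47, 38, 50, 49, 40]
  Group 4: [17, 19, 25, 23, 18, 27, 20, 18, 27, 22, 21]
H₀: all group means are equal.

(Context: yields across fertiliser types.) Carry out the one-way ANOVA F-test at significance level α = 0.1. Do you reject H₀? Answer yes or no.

reject H₀: yes

Group means [20.00, 23.90, 42.33, 21.55], grand mean 27.343
SSB = Σnᵢ(x̄ᵢ−x̄)² = 2780.258; SSW = ΣΣ(x−x̄ᵢ)² = 639.627
MSB = 2780.258/3 = 926.7528; MSW = 639.627/31 = 20.6331
F = MSB/MSW = 44.9157
df = (3, 31)
p-value (upper-tail) = 0.00000
At α=0.1: p < α → reject H₀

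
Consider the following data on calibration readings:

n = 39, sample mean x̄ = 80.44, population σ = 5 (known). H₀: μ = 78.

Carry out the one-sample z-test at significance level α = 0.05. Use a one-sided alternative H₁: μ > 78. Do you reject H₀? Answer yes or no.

SE = σ/√n = 5/√39 = 0.8006
z = (x̄−μ₀)/SE = (80.44−78)/0.8006 = 3.0476
p-value (one-sided, H₁ greater) = 0.00115
At α=0.05: p < α → reject H₀

reject H₀: yes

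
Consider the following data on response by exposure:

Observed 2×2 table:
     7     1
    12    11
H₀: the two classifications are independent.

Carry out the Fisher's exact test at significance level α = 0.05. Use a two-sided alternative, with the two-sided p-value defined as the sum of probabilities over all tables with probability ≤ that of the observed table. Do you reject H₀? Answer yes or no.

reject H₀: no

Margins: r₁=8, r₂=23, c₁=19, c₂=12, n=31
p_obs = C(8,7)·C(23,12)/C(31,19); sum pmf over tables with pmf ≤ p_obs
p-value (two-sided) = 0.10823
At α=0.05: p ≥ α → fail to reject H₀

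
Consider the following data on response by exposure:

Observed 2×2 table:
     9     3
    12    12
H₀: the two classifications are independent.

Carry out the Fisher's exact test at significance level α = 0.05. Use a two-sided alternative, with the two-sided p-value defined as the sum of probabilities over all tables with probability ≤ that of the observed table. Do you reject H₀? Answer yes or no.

Margins: r₁=12, r₂=24, c₁=21, c₂=15, n=36
p_obs = C(12,9)·C(24,12)/C(36,21); sum pmf over tables with pmf ≤ p_obs
p-value (two-sided) = 0.28213
At α=0.05: p ≥ α → fail to reject H₀

reject H₀: no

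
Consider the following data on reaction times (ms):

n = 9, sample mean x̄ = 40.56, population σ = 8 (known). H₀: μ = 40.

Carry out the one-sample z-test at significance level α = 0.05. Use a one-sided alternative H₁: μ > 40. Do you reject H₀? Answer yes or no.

SE = σ/√n = 8/√9 = 2.6667
z = (x̄−μ₀)/SE = (40.56−40)/2.6667 = 0.2100
p-value (one-sided, H₁ greater) = 0.41683
At α=0.05: p ≥ α → fail to reject H₀

reject H₀: no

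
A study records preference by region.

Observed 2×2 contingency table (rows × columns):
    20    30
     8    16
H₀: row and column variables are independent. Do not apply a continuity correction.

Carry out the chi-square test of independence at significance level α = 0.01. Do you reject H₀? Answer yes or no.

Row totals [50, 24], col totals [28, 46], n=74
χ² = (20−18.92)²/18.92 + (30−31.08)²/31.08 + (8−9.08)²/9.08 + (16−14.92)²/14.92 = 0.3064
df = 1
p-value (upper-tail) = 0.57989
At α=0.01: p ≥ α → fail to reject H₀

reject H₀: no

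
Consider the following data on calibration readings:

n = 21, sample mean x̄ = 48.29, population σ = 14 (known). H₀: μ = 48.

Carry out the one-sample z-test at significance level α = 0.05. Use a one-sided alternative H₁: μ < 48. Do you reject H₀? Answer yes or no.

reject H₀: no

SE = σ/√n = 14/√21 = 3.0551
z = (x̄−μ₀)/SE = (48.29−48)/3.0551 = 0.0949
p-value (one-sided, H₁ less) = 0.53781
At α=0.05: p ≥ α → fail to reject H₀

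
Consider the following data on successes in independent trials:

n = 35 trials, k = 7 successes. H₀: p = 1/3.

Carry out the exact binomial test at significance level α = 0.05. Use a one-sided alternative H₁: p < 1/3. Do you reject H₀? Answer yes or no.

reject H₀: no

Exact binomial: n=35, k=7, p₀=1/3=0.3333
P(X≤7) from Σ C(n,i)·p₀^i·(1−p₀)^(n−i)
p-value (one-sided, H₁ less) = 0.06339
At α=0.05: p ≥ α → fail to reject H₀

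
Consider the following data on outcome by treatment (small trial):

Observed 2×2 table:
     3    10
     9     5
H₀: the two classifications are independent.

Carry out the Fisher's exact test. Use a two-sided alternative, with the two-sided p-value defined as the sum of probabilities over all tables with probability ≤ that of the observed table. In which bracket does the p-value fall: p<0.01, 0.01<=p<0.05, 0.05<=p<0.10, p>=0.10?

p-value bracket: 0.05<=p<0.10

Margins: r₁=13, r₂=14, c₁=12, c₂=15, n=27
p_obs = C(13,3)·C(14,9)/C(27,12); sum pmf over tables with pmf ≤ p_obs
p-value (two-sided) = 0.05424
→ bracket: 0.05<=p<0.10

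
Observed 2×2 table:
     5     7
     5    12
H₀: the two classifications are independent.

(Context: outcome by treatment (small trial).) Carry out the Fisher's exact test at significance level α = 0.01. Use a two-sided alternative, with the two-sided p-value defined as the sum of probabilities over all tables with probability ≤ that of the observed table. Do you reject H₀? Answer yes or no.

Margins: r₁=12, r₂=17, c₁=10, c₂=19, n=29
p_obs = C(12,5)·C(17,5)/C(29,10); sum pmf over tables with pmf ≤ p_obs
p-value (two-sided) = 0.69415
At α=0.01: p ≥ α → fail to reject H₀

reject H₀: no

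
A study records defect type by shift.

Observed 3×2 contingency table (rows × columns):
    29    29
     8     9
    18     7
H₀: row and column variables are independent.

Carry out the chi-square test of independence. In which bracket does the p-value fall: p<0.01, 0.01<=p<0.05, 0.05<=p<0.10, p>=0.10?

p-value bracket: p>=0.10

Row totals [58, 17, 25], col totals [55, 45], n=100
χ² = (29−31.90)²/31.90 + (29−26.10)²/26.10 + (8−9.35)²/9.35 + (9−7.65)²/7.65 + (18−13.75)²/13.75 + (7−11.25)²/11.25 = 3.9382
df = 2
p-value (upper-tail) = 0.13958
→ bracket: p>=0.10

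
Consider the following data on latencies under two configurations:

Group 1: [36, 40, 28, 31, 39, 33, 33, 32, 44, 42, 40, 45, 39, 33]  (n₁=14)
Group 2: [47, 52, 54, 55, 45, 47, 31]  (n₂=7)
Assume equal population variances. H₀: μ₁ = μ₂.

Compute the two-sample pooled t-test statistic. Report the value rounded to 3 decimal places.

test statistic = -3.606

x̄₁=36.786, s₁=5.221, n₁=14
x̄₂=47.286, s₂=8.139, n₂=7
s_p² = [13·5.221² + 6·8.139²]/19 = 39.5677
SE = √(s_p²·(1/14+1/7)) = 2.9118
t = (36.786−47.286)/2.9118 = -3.6060
df = 19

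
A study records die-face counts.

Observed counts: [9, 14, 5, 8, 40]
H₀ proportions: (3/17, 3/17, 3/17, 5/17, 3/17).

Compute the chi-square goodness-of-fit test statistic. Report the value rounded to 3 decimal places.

test statistic = 68.679

n = 76; E_i = n·p_i = [13.41, 13.41, 13.41, 22.35, 13.41]
χ² = (9−13.41)²/13.41 + (14−13.41)²/13.41 + (5−13.41)²/13.41 + (8−22.35)²/22.35 + (40−13.41)²/13.41 = 68.6789
df = 4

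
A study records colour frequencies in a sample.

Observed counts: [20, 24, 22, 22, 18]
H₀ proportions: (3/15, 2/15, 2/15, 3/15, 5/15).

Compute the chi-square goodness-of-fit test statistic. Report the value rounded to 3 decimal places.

test statistic = 19.868

n = 106; E_i = n·p_i = [21.20, 14.13, 14.13, 21.20, 35.33]
χ² = (20−21.20)²/21.20 + (24−14.13)²/14.13 + (22−14.13)²/14.13 + (22−21.20)²/21.20 + (18−35.33)²/35.33 = 19.8679
df = 4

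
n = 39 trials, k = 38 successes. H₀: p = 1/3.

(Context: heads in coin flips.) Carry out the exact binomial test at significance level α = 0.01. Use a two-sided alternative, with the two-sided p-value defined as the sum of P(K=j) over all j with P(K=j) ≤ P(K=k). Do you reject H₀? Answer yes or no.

Exact binomial: n=39, k=38, p₀=1/3=0.3333
P(X=j) = C(n,j)·p₀^j·(1−p₀)^(n−j); p = Σ P(X=j) over j with P(X=j) ≤ P(X=38)
p-value (two-sided) = 0.00000
At α=0.01: p < α → reject H₀

reject H₀: yes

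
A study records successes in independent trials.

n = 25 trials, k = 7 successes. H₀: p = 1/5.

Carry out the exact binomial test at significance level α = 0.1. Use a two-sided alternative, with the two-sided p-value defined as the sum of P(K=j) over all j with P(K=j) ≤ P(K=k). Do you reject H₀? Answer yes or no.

Exact binomial: n=25, k=7, p₀=1/5=0.2000
P(X=j) = C(n,j)·p₀^j·(1−p₀)^(n−j); p = Σ P(X=j) over j with P(X=j) ≤ P(X=7)
p-value (two-sided) = 0.31819
At α=0.1: p ≥ α → fail to reject H₀

reject H₀: no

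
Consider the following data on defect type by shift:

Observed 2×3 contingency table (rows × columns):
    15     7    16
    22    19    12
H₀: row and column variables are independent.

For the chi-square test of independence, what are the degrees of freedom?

df = (r−1)(c−1) = (2−1)·(3−1) = 2

degrees of freedom = 2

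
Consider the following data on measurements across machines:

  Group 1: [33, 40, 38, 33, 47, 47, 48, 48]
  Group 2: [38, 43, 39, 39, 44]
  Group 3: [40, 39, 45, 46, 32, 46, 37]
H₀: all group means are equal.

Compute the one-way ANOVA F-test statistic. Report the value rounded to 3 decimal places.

Group means [41.75, 40.60, 40.71], grand mean 41.100
SSB = Σnᵢ(x̄ᵢ−x̄)² = 5.671; SSW = ΣΣ(x−x̄ᵢ)² = 500.129
MSB = 5.671/2 = 2.8357; MSW = 500.129/17 = 29.4193
F = MSB/MSW = 0.0964
df = (2, 17)

test statistic = 0.096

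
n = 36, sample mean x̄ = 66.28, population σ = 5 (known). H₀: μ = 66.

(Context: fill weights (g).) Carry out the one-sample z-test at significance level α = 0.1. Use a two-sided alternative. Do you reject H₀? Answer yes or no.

reject H₀: no

SE = σ/√n = 5/√36 = 0.8333
z = (x̄−μ₀)/SE = (66.28−66)/0.8333 = 0.3360
p-value (two-sided) = 0.73687
At α=0.1: p ≥ α → fail to reject H₀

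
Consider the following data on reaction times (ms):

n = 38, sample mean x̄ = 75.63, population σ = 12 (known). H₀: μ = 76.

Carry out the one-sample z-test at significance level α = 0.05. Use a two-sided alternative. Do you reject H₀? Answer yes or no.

reject H₀: no

SE = σ/√n = 12/√38 = 1.9467
z = (x̄−μ₀)/SE = (75.63−76)/1.9467 = -0.1901
p-value (two-sided) = 0.84925
At α=0.05: p ≥ α → fail to reject H₀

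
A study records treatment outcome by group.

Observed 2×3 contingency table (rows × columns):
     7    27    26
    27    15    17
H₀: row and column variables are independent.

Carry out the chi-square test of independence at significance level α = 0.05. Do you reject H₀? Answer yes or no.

reject H₀: yes

Row totals [60, 59], col totals [34, 42, 43], n=119
χ² = (7−17.14)²/17.14 + (27−21.18)²/21.18 + (26−21.68)²/21.68 + (27−16.86)²/16.86 + (15−20.82)²/20.82 + (17−21.32)²/21.32 = 17.0698
df = 2
p-value (upper-tail) = 0.00020
At α=0.05: p < α → reject H₀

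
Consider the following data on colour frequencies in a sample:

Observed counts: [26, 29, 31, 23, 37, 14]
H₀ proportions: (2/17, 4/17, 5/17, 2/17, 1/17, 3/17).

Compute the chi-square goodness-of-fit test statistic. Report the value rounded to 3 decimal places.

n = 160; E_i = n·p_i = [18.82, 37.65, 47.06, 18.82, 9.41, 28.24]
χ² = (26−18.82)²/18.82 + (29−37.65)²/37.65 + (31−47.06)²/47.06 + (23−18.82)²/18.82 + (37−9.41)²/9.41 + (14−28.24)²/28.24 = 99.1739
df = 5

test statistic = 99.174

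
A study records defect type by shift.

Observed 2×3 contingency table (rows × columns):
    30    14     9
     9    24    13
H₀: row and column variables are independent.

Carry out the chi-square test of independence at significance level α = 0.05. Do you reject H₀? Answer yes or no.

reject H₀: yes

Row totals [53, 46], col totals [39, 38, 22], n=99
χ² = (30−20.88)²/20.88 + (14−20.34)²/20.34 + (9−11.78)²/11.78 + (9−18.12)²/18.12 + (24−17.66)²/17.66 + (13−10.22)²/10.22 = 14.2428
df = 2
p-value (upper-tail) = 0.00081
At α=0.05: p < α → reject H₀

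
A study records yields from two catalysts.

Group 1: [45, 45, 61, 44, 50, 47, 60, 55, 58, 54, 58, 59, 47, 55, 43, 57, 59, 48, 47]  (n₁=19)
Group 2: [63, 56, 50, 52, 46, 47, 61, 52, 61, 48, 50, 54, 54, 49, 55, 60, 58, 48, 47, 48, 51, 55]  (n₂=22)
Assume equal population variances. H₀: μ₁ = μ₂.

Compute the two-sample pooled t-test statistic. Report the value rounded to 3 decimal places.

x̄₁=52.211, s₁=6.232, n₁=19
x̄₂=52.955, s₂=5.150, n₂=22
s_p² = [18·6.232² + 21·5.150²]/39 = 32.2080
SE = √(s_p²·(1/19+1/22)) = 1.7774
t = (52.211−52.955)/1.7774 = -0.4186
df = 39

test statistic = -0.419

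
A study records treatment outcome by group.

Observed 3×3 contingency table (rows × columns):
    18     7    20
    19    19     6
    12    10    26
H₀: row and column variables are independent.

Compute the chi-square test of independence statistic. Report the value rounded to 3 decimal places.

Row totals [45, 44, 48], col totals [49, 36, 52], n=137
χ² = (18−16.09)²/16.09 + (7−11.82)²/11.82 + (20−17.08)²/17.08 + (19−15.74)²/15.74 + (19−11.56)²/11.56 + (6−16.70)²/16.70 + (12−17.17)²/17.17 + (10−12.61)²/12.61 + (26−18.22)²/18.22 = 20.4311
df = 4

test statistic = 20.431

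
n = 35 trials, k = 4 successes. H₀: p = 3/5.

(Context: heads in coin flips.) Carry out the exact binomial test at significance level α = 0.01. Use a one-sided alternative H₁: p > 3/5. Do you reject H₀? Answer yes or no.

Exact binomial: n=35, k=4, p₀=3/5=0.6000
P(X≥4) from Σ C(n,i)·p₀^i·(1−p₀)^(n−i)
p-value (one-sided, H₁ greater) = 1.00000
At α=0.01: p ≥ α → fail to reject H₀

reject H₀: no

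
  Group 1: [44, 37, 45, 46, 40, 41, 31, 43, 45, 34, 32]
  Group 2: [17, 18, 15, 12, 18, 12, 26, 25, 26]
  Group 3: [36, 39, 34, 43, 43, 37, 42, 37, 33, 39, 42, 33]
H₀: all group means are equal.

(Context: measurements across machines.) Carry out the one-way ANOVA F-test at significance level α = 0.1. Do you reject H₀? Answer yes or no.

Group means [39.82, 18.78, 38.17], grand mean 33.281
SSB = Σnᵢ(x̄ᵢ−x̄)² = 2649.610; SSW = ΣΣ(x−x̄ᵢ)² = 710.859
MSB = 2649.610/2 = 1324.8051; MSW = 710.859/29 = 24.5124
F = MSB/MSW = 54.0464
df = (2, 29)
p-value (upper-tail) = 0.00000
At α=0.1: p < α → reject H₀

reject H₀: yes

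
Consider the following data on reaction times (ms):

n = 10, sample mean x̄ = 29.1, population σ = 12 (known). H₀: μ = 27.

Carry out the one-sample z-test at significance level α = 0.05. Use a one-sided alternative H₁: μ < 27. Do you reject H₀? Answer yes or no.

SE = σ/√n = 12/√10 = 3.7947
z = (x̄−μ₀)/SE = (29.1−27)/3.7947 = 0.5534
p-value (one-sided, H₁ less) = 0.71000
At α=0.05: p ≥ α → fail to reject H₀

reject H₀: no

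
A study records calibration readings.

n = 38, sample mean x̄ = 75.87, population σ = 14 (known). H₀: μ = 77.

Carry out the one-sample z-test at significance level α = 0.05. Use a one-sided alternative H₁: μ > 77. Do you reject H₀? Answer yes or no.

reject H₀: no

SE = σ/√n = 14/√38 = 2.2711
z = (x̄−μ₀)/SE = (75.87−77)/2.2711 = -0.4976
p-value (one-sided, H₁ greater) = 0.69060
At α=0.05: p ≥ α → fail to reject H₀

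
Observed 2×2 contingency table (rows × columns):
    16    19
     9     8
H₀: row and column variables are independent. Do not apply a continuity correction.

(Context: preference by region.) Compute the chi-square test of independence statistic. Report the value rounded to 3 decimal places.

Row totals [35, 17], col totals [25, 27], n=52
χ² = (16−16.83)²/16.83 + (19−18.17)²/18.17 + (9−8.17)²/8.17 + (8−8.83)²/8.83 = 0.2394
df = 1

test statistic = 0.239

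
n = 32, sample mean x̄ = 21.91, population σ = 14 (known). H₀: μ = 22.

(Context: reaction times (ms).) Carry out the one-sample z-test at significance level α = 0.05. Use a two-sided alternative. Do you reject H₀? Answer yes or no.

SE = σ/√n = 14/√32 = 2.4749
z = (x̄−μ₀)/SE = (21.91−22)/2.4749 = -0.0364
p-value (two-sided) = 0.97099
At α=0.05: p ≥ α → fail to reject H₀

reject H₀: no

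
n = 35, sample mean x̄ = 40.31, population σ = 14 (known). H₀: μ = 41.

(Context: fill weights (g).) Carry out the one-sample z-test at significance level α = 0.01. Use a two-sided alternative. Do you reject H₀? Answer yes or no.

reject H₀: no

SE = σ/√n = 14/√35 = 2.3664
z = (x̄−μ₀)/SE = (40.31−41)/2.3664 = -0.2916
p-value (two-sided) = 0.77061
At α=0.01: p ≥ α → fail to reject H₀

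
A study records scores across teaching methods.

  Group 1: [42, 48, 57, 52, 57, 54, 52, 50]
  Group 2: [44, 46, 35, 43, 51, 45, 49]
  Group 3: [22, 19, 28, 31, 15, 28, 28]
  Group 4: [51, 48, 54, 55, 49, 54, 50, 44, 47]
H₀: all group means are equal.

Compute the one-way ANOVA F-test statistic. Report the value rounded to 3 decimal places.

test statistic = 48.663

Group means [51.50, 44.71, 24.43, 50.22], grand mean 43.484
SSB = Σnᵢ(x̄ᵢ−x̄)² = 3475.044; SSW = ΣΣ(x−x̄ᵢ)² = 642.698
MSB = 3475.044/3 = 1158.3478; MSW = 642.698/27 = 23.8036
F = MSB/MSW = 48.6626
df = (3, 27)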